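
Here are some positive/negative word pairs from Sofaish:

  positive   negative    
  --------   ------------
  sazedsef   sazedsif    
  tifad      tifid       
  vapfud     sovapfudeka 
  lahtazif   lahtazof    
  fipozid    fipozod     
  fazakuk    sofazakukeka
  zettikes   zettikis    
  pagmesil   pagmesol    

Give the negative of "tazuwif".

"tazuwif" has last vowel 'i'. The stems whose last vowel is 'i' (lahtazif → lahtazof, fipozid → fipozod, pagmesil → pagmesol) change the last vowel to 'o'.
The other patterns: stems whose last vowel is 'a' or 'e' change the last vowel to 'i'; stems whose last vowel is 'u' add so- … -eka around the stem.
So tazuwif → tazuwof.

tazuwof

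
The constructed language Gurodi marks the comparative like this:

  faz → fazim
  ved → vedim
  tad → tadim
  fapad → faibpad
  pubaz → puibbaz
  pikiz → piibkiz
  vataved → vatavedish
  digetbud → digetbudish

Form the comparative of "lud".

ludim

"lud" has 1 vowel. The stems with 1 vowel (faz → fazim, ved → vedim, tad → tadim) add -im.
The other patterns: stems with 2 vowels insert -ib- after the first vowel; stems with 3 vowels add -ish.
So lud → ludim.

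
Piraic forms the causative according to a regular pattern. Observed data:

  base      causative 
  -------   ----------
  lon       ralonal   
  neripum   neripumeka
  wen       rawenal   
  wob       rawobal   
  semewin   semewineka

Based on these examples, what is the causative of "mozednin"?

mozednineka

wen and semewin both end in -n yet inflect differently (rawenal, semewineka), so the final letter is not what conditions the rule; the number of vowels is.
"mozednin" has 3 vowels. The stems with 3 vowels (neripum → neripumeka, semewin → semewineka) add -eka.
The other pattern: stems with 1 vowel add ra- … -al around the stem.
So mozednin → mozednineka.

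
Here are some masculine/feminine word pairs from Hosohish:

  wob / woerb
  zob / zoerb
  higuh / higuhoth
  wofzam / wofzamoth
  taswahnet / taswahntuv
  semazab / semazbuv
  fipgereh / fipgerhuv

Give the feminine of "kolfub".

"kolfub" has 2 vowels. The stems with 2 vowels (higuh → higuhoth, wofzam → wofzamoth) add -oth.
The other patterns: stems with 1 vowel insert -er- after the first vowel; stems with 3 vowels delete the last vowel and add -uv.
So kolfub → kolfuboth.

kolfuboth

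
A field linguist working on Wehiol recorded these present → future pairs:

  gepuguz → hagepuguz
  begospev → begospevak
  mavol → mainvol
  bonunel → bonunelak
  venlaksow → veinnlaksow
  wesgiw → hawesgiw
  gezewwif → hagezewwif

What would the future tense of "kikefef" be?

venlaksow and wesgiw both end in -w yet inflect differently (veinnlaksow, hawesgiw), so the final letter is not what conditions the rule; the last vowel is.
"kikefef" has last vowel 'e'. The stems whose last vowel is 'e' (begospev → begospevak, bonunel → bonunelak) add -ak.
So kikefef → kikefefak.

kikefefak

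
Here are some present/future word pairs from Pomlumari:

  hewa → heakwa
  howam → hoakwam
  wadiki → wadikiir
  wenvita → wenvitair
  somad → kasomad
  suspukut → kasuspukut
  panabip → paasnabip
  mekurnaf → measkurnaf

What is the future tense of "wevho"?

wevhoir

hewa and wenvita both end in -a yet inflect differently (heakwa, wenvitair), so the final letter is not what conditions the rule; the first letter is.
"wevho" begins with w-. The stems beginning with w- (wadiki → wadikiir, wenvita → wenvitair) add -ir.
So wevho → wevhoir.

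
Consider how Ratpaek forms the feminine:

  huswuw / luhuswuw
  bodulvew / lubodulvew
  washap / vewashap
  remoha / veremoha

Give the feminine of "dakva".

vedakva

huswuw and washap both have 2 vowels yet inflect differently (luhuswuw, vewashap), so the number of vowels is not what conditions the rule; the final letter is.
"dakva" ends in -a. The one such stem in the data (remoha → veremoha) adds the prefix ve-, so the same rule applies.
So dakva → vedakva.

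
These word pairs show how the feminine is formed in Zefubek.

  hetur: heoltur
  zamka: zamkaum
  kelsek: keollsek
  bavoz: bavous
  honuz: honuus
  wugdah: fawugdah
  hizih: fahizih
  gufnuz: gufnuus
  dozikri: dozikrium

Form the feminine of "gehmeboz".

gehmebous

hetur and honuz both have last vowel 'u' yet inflect differently (heoltur, honuus), so the last vowel is not what conditions the rule; the final letter is.
"gehmeboz" ends in -z. The stems ending in -z (bavoz → bavous, honuz → honuus, gufnuz → gufnuus) drop the final letter and add -us.
The other patterns: stems ending in -h add the prefix fa-; stems ending in -k or -r insert -ol- after the first vowel; stems ending in -a or -i add -um.
So gehmeboz → gehmebous.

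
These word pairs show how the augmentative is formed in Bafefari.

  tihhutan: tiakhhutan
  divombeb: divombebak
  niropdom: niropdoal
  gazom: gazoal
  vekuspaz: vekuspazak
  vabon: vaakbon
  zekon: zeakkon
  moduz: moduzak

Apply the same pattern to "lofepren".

loakfepren

"lofepren" ends in -n. The stems ending in -n (zekon → zeakkon, vabon → vaakbon, tihhutan → tiakhhutan) insert -ak- after the first vowel.
So lofepren → loakfepren.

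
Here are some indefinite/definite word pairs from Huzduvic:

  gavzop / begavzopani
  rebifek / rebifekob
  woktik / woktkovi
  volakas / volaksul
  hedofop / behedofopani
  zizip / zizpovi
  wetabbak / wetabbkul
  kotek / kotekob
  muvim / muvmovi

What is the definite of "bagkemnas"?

wetabbak and woktik both end in -k yet inflect differently (wetabbkul, woktkovi), so the final letter is not what conditions the rule; the last vowel is.
"bagkemnas" has last vowel 'a'. The stems whose last vowel is 'a' (wetabbak → wetabbkul, volakas → volaksul) delete the last vowel and add -ul.
So bagkemnas → bagkemnsul.

bagkemnsul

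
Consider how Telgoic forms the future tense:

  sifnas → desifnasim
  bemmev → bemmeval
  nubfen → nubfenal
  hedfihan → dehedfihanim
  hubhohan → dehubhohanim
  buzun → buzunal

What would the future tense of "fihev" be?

hedfihan and nubfen both end in -n yet inflect differently (dehedfihanim, nubfenal), so the final letter is not what conditions the rule; the last vowel is.
"fihev" has last vowel 'e'. The stems whose last vowel is 'e' (nubfen → nubfenal, bemmev → bemmeval) add -al.
So fihev → fiheval.

fiheval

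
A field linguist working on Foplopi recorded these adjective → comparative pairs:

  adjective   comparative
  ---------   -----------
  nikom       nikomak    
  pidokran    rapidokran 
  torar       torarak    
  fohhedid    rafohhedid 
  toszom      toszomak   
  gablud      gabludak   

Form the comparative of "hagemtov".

rahagemtov

"hagemtov" has 3 vowels. The stems with 3 vowels (pidokran → rapidokran, fohhedid → rafohhedid) add the prefix ra-.
The other pattern: stems with 2 vowels add -ak.
So hagemtov → rahagemtov.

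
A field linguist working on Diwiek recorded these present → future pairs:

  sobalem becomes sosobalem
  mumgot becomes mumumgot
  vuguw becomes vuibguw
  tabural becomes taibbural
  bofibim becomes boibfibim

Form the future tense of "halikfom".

"halikfom" has last vowel 'o'. The one such stem in the data (mumgot → mumumgot) repeats the first consonant+vowel as a prefix (as does sobalem), so the same rule applies.
So halikfom → hahalikfom.

hahalikfom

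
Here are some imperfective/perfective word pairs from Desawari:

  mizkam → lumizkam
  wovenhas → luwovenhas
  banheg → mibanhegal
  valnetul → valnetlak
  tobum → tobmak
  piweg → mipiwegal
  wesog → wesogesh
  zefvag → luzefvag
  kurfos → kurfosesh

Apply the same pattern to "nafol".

mizkam and tobum both end in -m yet inflect differently (lumizkam, tobmak), so the final letter is not what conditions the rule; the last vowel is.
"nafol" has last vowel 'o'. The stems whose last vowel is 'o' (kurfos → kurfosesh, wesog → wesogesh) add -esh.
So nafol → nafolesh.

nafolesh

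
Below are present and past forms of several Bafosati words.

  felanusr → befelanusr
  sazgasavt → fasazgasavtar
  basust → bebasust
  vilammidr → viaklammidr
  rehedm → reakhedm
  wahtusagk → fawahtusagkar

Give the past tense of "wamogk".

"wamogk" has second-to-last letter 'g'. The one such stem in the data (wahtusagk → fawahtusagkar) adds fa- … -ar around the stem, so the same rule applies.
The other patterns: stems whose second-to-last letter is 'd' insert -ak- after the first vowel; stems whose second-to-last letter is 's' add the prefix be-.
So wamogk → fawamogkar.

fawamogkar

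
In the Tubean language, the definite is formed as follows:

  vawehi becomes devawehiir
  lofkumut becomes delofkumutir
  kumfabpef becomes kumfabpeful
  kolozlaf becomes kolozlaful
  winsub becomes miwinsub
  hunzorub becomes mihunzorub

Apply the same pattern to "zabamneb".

"zabamneb" ends in -b. The stems ending in -b (hunzorub → mihunzorub, winsub → miwinsub) add the prefix mi-.
So zabamneb → mizabamneb.

mizabamneb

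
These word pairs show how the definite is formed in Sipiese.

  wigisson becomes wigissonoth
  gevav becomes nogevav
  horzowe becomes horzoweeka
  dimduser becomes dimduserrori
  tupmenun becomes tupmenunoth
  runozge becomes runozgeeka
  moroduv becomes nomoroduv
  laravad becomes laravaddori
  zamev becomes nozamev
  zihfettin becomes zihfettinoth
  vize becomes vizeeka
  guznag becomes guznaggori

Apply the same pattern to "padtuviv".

tupmenun and moroduv both have last vowel 'u' yet inflect differently (tupmenunoth, nomoroduv), so the last vowel is not what conditions the rule; the final letter is.
"padtuviv" ends in -v. The stems ending in -v (gevav → nogevav, moroduv → nomoroduv, zamev → nozamev) add the prefix no-.
So padtuviv → nopadtuviv.

nopadtuviv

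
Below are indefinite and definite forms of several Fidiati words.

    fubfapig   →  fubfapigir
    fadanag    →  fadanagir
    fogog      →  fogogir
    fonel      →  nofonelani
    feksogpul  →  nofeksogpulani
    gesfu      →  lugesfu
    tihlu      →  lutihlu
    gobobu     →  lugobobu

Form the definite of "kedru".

feksogpul and gesfu both have last vowel 'u' yet inflect differently (nofeksogpulani, lugesfu), so the last vowel is not what conditions the rule; the final letter is.
"kedru" ends in -u. The stems ending in -u (gesfu → lugesfu, tihlu → lutihlu, gobobu → lugobobu) add the prefix lu-.
The other patterns: stems ending in -g add -ir; stems ending in -l add no- … -ani around the stem.
So kedru → lukedru.

lukedru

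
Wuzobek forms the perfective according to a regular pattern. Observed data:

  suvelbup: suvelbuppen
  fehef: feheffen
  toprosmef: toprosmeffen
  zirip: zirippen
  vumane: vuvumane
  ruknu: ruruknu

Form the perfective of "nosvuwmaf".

"nosvuwmaf" ends in a consonant. The stems ending in a consonant (suvelbup → suvelbuppen, fehef → feheffen, toprosmef → toprosmeffen) double the final consonant and add -en.
So nosvuwmaf → nosvuwmaffen.

nosvuwmaffen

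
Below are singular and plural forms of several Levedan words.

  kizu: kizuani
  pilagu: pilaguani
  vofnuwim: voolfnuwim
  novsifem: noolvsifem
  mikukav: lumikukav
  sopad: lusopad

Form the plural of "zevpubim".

pilagu and vofnuwim both have 3 vowels yet inflect differently (pilaguani, voolfnuwim), so the number of vowels is not what conditions the rule; the final letter is.
"zevpubim" ends in -m. The stems ending in -m (vofnuwim → voolfnuwim, novsifem → noolvsifem) insert -ol- after the first vowel.
So zevpubim → zeolvpubim.

zeolvpubim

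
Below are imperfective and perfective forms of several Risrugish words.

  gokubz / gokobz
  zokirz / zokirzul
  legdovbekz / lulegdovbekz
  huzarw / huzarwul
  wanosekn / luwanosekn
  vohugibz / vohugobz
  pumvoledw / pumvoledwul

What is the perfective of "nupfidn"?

"nupfidn" has second-to-last letter 'd'. The one such stem in the data (pumvoledw → pumvoledwul) adds -ul, so the same rule applies.
So nupfidn → nupfidnul.

nupfidnul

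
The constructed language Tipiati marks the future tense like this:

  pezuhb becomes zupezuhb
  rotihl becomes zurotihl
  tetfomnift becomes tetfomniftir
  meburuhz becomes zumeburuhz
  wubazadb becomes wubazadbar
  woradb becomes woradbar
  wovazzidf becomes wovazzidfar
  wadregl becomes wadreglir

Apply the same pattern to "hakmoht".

woradb and pezuhb both end in -b yet inflect differently (woradbar, zupezuhb), so the final letter is not what conditions the rule; the second-to-last letter is.
"hakmoht" has second-to-last letter 'h'. The stems whose second-to-last letter is 'h' (meburuhz → zumeburuhz, rotihl → zurotihl, pezuhb → zupezuhb) add the prefix zu-.
So hakmoht → zuhakmoht.

zuhakmoht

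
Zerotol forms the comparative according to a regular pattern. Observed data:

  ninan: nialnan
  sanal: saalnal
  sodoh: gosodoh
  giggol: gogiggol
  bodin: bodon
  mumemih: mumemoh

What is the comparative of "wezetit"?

wezetot

sanal and giggol both end in -l yet inflect differently (saalnal, gogiggol), so the final letter is not what conditions the rule; the last vowel is.
"wezetit" has last vowel 'i'. The stems whose last vowel is 'i' (bodin → bodon, mumemih → mumemoh) change the last vowel to 'o'.
So wezetit → wezetot.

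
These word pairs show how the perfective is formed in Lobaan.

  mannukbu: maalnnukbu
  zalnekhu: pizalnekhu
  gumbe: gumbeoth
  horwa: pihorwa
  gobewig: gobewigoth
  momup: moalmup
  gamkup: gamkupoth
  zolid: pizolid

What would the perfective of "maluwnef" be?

maalluwnef

gamkup and momup both end in -p yet inflect differently (gamkupoth, moalmup), so the final letter is not what conditions the rule; the first letter is.
"maluwnef" begins with m-. The stems beginning with m- (momup → moalmup, mannukbu → maalnnukbu) insert -al- after the first vowel.
The other patterns: stems beginning with g- add -oth; stems beginning with h- or z- add the prefix pi-.
So maluwnef → maalluwnef.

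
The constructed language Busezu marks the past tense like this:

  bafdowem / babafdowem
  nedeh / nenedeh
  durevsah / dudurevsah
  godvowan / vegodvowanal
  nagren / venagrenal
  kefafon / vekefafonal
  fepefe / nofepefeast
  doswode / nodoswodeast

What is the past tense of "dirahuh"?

didirahuh

durevsah and godvowan both have last vowel 'a' yet inflect differently (dudurevsah, vegodvowanal), so the last vowel is not what conditions the rule; the final letter is.
"dirahuh" ends in -h. The stems ending in -h (nedeh → nenedeh, durevsah → dudurevsah) repeat the first consonant+vowel as a prefix.
The other patterns: stems ending in -n add ve- … -al around the stem; stems ending in -e add no- … -ast around the stem.
So dirahuh → didirahuh.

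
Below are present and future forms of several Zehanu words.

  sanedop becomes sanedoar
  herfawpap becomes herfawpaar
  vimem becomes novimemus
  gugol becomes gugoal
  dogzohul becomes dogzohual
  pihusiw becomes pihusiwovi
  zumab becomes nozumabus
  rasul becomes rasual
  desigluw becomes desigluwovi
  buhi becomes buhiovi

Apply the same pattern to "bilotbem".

nobilotbemus

dogzohul and desigluw both have last vowel 'u' yet inflect differently (dogzohual, desigluwovi), so the last vowel is not what conditions the rule; the final letter is.
"bilotbem" ends in -m. The one such stem in the data (vimem → novimemus) adds no- … -us around the stem, so the same rule applies.
So bilotbem → nobilotbemus.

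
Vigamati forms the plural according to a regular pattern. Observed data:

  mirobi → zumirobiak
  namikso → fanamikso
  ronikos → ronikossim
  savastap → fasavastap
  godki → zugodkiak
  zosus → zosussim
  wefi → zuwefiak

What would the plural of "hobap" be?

ronikos and namikso both have last vowel 'o' yet inflect differently (ronikossim, fanamikso), so the last vowel is not what conditions the rule; the final letter is.
"hobap" ends in -p. The one such stem in the data (savastap → fasavastap) adds the prefix fa-, so the same rule applies.
So hobap → fahobap.

fahobap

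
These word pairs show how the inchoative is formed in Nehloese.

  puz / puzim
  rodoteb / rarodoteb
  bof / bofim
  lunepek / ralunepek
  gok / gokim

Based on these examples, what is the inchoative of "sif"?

sifim

"sif" has 1 vowel. The stems with 1 vowel (gok → gokim, bof → bofim, puz → puzim) add -im.
So sif → sifim.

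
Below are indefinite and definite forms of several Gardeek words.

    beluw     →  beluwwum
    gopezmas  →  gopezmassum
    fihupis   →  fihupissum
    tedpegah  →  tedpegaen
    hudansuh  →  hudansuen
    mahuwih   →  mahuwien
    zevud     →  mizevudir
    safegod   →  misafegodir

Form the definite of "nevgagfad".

minevgagfadir

gopezmas and tedpegah both have last vowel 'a' yet inflect differently (gopezmassum, tedpegaen), so the last vowel is not what conditions the rule; the final letter is.
"nevgagfad" ends in -d. The stems ending in -d (zevud → mizevudir, safegod → misafegodir) add mi- … -ir around the stem.
The other patterns: stems ending in -s or -w double the final consonant and add -um; stems ending in -h drop the final letter and add -en.
So nevgagfad → minevgagfadir.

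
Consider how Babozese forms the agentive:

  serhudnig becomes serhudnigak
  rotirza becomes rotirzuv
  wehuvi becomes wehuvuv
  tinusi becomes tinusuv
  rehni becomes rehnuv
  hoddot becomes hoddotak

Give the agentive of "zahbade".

serhudnig and rehni both have last vowel 'i' yet inflect differently (serhudnigak, rehnuv), so the last vowel is not what conditions the rule; whether the stem ends in a vowel or a consonant is.
"zahbade" ends in a vowel. The stems ending in a vowel (rehni → rehnuv, tinusi → tinusuv, wehuvi → wehuvuv) drop the final letter and add -uv.
The other pattern: stems ending in a consonant add -ak.
So zahbade → zahbaduv.

zahbaduv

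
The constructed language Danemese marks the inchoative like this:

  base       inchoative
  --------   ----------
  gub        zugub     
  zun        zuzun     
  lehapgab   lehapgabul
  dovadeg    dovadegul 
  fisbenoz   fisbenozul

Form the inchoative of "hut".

gub and lehapgab both end in -b yet inflect differently (zugub, lehapgabul), so the final letter is not what conditions the rule; the number of vowels is.
"hut" has 1 vowel. The stems with 1 vowel (gub → zugub, zun → zuzun) add the prefix zu-.
The other pattern: stems with 3 vowels add -ul.
So hut → zuhut.

zuhut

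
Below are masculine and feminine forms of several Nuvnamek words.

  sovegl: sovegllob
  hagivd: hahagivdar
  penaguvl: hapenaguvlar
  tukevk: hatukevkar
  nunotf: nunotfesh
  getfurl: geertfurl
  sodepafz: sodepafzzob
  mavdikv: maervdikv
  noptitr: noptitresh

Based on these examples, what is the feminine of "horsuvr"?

penaguvl and getfurl both end in -l yet inflect differently (hapenaguvlar, geertfurl), so the final letter is not what conditions the rule; the second-to-last letter is.
"horsuvr" has second-to-last letter 'v'. The stems whose second-to-last letter is 'v' (hagivd → hahagivdar, tukevk → hatukevkar, penaguvl → hapenaguvlar) add ha- … -ar around the stem.
The other patterns: stems whose second-to-last letter is 't' add -esh; stems whose second-to-last letter is 'k' or 'r' insert -er- after the first vowel; stems whose second-to-last letter is 'f' or 'g' double the final consonant and add -ob.
So horsuvr → hahorsuvrar.

hahorsuvrar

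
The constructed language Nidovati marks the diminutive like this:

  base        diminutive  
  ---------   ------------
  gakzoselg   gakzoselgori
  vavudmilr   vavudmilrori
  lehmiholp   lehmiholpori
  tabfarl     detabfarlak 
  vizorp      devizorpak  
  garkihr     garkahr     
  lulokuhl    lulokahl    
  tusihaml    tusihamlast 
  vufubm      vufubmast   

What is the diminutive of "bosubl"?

bosublast

lehmiholp and vizorp both end in -p yet inflect differently (lehmiholpori, devizorpak), so the final letter is not what conditions the rule; the second-to-last letter is.
"bosubl" has second-to-last letter 'b'. The one such stem in the data (vufubm → vufubmast) adds -ast, so the same rule applies.
So bosubl → bosublast.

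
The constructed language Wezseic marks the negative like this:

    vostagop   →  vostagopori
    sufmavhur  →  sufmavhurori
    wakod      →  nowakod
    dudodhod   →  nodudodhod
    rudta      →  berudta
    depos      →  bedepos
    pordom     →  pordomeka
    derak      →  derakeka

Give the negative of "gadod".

nogadod

vostagop and wakod both have last vowel 'o' yet inflect differently (vostagopori, nowakod), so the last vowel is not what conditions the rule; the final letter is.
"gadod" ends in -d. The stems ending in -d (wakod → nowakod, dudodhod → nodudodhod) add the prefix no-.
The other patterns: stems ending in -p or -r add -ori; stems ending in -a or -s add the prefix be-; stems ending in -k or -m add -eka.
So gadod → nogadod.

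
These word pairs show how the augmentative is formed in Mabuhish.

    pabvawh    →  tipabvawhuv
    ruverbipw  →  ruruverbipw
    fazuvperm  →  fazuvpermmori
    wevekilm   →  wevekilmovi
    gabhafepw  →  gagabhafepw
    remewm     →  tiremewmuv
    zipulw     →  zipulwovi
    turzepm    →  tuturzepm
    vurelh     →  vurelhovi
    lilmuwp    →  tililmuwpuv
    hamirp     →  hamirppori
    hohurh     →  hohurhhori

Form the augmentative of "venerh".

pabvawh and vurelh both end in -h yet inflect differently (tipabvawhuv, vurelhovi), so the final letter is not what conditions the rule; the second-to-last letter is.
"venerh" has second-to-last letter 'r'. The stems whose second-to-last letter is 'r' (fazuvperm → fazuvpermmori, hohurh → hohurhhori, hamirp → hamirppori) double the final consonant and add -ori.
The other patterns: stems whose second-to-last letter is 'w' add ti- … -uv around the stem; stems whose second-to-last letter is 'l' add -ovi; stems whose second-to-last letter is 'p' repeat the first consonant+vowel as a prefix.
So venerh → venerhhori.

venerhhori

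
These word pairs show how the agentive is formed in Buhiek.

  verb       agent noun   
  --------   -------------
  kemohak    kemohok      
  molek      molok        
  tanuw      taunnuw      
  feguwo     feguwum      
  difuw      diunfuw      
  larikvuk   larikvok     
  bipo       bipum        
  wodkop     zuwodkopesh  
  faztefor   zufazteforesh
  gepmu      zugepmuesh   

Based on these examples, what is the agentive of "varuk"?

larikvuk and tanuw both have last vowel 'u' yet inflect differently (larikvok, taunnuw), so the last vowel is not what conditions the rule; the final letter is.
"varuk" ends in -k. The stems ending in -k (larikvuk → larikvok, kemohak → kemohok, molek → molok) change the last vowel to 'o'.
The other patterns: stems ending in -w insert -un- after the first vowel; stems ending in -o drop the final letter and add -um; stems ending in -p, -r or -u add zu- … -esh around the stem.
So varuk → varok.

varok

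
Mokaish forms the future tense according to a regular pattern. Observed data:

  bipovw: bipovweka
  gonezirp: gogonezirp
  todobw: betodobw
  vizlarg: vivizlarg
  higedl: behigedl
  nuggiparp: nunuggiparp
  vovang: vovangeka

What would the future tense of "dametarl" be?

"dametarl" has second-to-last letter 'r'. The stems whose second-to-last letter is 'r' (vizlarg → vivizlarg, gonezirp → gogonezirp, nuggiparp → nunuggiparp) repeat the first consonant+vowel as a prefix.
The other patterns: stems whose second-to-last letter is 'b' or 'd' add the prefix be-; stems whose second-to-last letter is 'n' or 'v' add -eka.
So dametarl → dadametarl.

dadametarl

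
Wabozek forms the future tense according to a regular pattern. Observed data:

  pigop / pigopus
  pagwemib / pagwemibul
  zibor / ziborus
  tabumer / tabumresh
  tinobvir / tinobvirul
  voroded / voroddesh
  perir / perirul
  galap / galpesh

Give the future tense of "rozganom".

tinobvir and zibor both end in -r yet inflect differently (tinobvirul, ziborus), so the final letter is not what conditions the rule; the last vowel is.
"rozganom" has last vowel 'o'. The stems whose last vowel is 'o' (pigop → pigopus, zibor → ziborus) add -us.
So rozganom → rozganomus.

rozganomus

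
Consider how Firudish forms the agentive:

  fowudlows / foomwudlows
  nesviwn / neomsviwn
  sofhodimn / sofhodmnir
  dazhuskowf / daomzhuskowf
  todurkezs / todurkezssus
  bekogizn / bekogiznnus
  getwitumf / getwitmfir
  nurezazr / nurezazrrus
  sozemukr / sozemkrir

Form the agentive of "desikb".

deskbir

todurkezs and fowudlows both end in -s yet inflect differently (todurkezssus, foomwudlows), so the final letter is not what conditions the rule; the second-to-last letter is.
"desikb" has second-to-last letter 'k'. The one such stem in the data (sozemukr → sozemkrir) deletes the last vowel and adds -ir (as do getwitumf, sofhodimn), so the same rule applies.
So desikb → deskbir.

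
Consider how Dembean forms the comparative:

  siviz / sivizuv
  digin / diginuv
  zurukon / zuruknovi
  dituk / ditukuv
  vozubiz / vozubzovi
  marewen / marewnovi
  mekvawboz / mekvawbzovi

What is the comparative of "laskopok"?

laskopkovi

marewen and digin both end in -n yet inflect differently (marewnovi, diginuv), so the final letter is not what conditions the rule; the number of vowels is.
"laskopok" has 3 vowels. The stems with 3 vowels (vozubiz → vozubzovi, marewen → marewnovi, zurukon → zuruknovi) delete the last vowel and add -ovi.
So laskopok → laskopkovi.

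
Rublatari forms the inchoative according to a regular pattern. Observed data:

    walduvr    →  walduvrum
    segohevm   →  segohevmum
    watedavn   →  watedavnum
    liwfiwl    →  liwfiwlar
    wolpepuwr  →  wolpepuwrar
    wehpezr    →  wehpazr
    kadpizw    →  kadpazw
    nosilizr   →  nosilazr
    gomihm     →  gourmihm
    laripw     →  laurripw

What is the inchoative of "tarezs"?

tarazs

walduvr and wolpepuwr both end in -r yet inflect differently (walduvrum, wolpepuwrar), so the final letter is not what conditions the rule; the second-to-last letter is.
"tarezs" has second-to-last letter 'z'. The stems whose second-to-last letter is 'z' (wehpezr → wehpazr, kadpizw → kadpazw, nosilizr → nosilazr) change the last vowel to 'a'.
The other patterns: stems whose second-to-last letter is 'v' add -um; stems whose second-to-last letter is 'w' add -ar; stems whose second-to-last letter is 'h' or 'p' insert -ur- after the first vowel.
So tarezs → tarazs.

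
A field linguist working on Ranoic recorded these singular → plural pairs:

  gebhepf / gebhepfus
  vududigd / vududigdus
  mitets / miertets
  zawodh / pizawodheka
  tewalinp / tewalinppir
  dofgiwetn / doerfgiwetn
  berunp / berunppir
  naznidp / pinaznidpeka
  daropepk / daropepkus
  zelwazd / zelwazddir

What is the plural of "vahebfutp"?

vaerhebfutp

naznidp and tewalinp both end in -p yet inflect differently (pinaznidpeka, tewalinppir), so the final letter is not what conditions the rule; the second-to-last letter is.
"vahebfutp" has second-to-last letter 't'. The stems whose second-to-last letter is 't' (mitets → miertets, dofgiwetn → doerfgiwetn) insert -er- after the first vowel.
So vahebfutp → vaerhebfutp.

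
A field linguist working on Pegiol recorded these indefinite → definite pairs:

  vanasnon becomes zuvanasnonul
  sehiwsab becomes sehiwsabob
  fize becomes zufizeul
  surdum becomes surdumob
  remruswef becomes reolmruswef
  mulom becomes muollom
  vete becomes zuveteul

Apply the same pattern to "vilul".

zuvilulul

surdum and mulom both end in -m yet inflect differently (surdumob, muollom), so the final letter is not what conditions the rule; the first letter is.
"vilul" begins with v-. The stems beginning with v- (vanasnon → zuvanasnonul, vete → zuveteul) add zu- … -ul around the stem.
The other patterns: stems beginning with s- add -ob; stems beginning with m- or r- insert -ol- after the first vowel.
So vilul → zuvilulul.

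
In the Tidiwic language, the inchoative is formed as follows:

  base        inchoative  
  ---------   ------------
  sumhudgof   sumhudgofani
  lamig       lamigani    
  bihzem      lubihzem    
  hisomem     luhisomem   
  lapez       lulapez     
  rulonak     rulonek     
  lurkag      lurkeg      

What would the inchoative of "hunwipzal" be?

"hunwipzal" has last vowel 'a'. The stems whose last vowel is 'a' (rulonak → rulonek, lurkag → lurkeg) change the last vowel to 'e'.
The other patterns: stems whose last vowel is 'i' or 'o' add -ani; stems whose last vowel is 'e' add the prefix lu-.
So hunwipzal → hunwipzel.

hunwipzel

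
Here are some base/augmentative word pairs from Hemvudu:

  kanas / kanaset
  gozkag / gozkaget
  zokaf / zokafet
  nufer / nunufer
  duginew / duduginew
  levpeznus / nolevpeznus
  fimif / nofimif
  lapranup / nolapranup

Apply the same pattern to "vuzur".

kanas and levpeznus both end in -s yet inflect differently (kanaset, nolevpeznus), so the final letter is not what conditions the rule; the last vowel is.
"vuzur" has last vowel 'u'. The stems whose last vowel is 'u' (levpeznus → nolevpeznus, lapranup → nolapranup) add the prefix no-.
So vuzur → novuzur.

novuzur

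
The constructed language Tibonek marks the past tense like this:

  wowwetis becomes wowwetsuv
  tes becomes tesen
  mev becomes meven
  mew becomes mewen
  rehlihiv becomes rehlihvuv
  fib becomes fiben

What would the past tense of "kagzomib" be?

kagzombuv

rehlihiv and mev both end in -v yet inflect differently (rehlihvuv, meven), so the final letter is not what conditions the rule; the number of vowels is.
"kagzomib" has 3 vowels. The stems with 3 vowels (wowwetis → wowwetsuv, rehlihiv → rehlihvuv) delete the last vowel and add -uv.
So kagzomib → kagzombuv.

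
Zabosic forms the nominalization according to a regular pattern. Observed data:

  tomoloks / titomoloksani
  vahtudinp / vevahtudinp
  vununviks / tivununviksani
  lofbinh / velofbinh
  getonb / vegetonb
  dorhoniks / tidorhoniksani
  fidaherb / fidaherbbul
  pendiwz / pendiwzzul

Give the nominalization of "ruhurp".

"ruhurp" has second-to-last letter 'r'. The one such stem in the data (fidaherb → fidaherbbul) doubles the final consonant and adds -ul (as does pendiwz), so the same rule applies.
So ruhurp → ruhurppul.

ruhurppul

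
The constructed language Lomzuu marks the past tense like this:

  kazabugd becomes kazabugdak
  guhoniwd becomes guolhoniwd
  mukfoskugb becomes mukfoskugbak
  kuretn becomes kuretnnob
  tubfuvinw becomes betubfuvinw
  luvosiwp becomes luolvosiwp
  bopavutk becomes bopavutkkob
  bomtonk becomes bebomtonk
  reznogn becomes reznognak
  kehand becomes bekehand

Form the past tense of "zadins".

bezadins

guhoniwd and kazabugd both end in -d yet inflect differently (guolhoniwd, kazabugdak), so the final letter is not what conditions the rule; the second-to-last letter is.
"zadins" has second-to-last letter 'n'. The stems whose second-to-last letter is 'n' (bomtonk → bebomtonk, kehand → bekehand, tubfuvinw → betubfuvinw) add the prefix be-.
The other patterns: stems whose second-to-last letter is 'w' insert -ol- after the first vowel; stems whose second-to-last letter is 'g' add -ak; stems whose second-to-last letter is 't' double the final consonant and add -ob.
So zadins → bezadins.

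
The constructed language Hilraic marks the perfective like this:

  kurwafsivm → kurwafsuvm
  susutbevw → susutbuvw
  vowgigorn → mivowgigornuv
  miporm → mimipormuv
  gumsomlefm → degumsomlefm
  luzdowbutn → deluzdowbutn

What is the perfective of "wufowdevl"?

kurwafsivm and miporm both end in -m yet inflect differently (kurwafsuvm, mimipormuv), so the final letter is not what conditions the rule; the second-to-last letter is.
"wufowdevl" has second-to-last letter 'v'. The stems whose second-to-last letter is 'v' (kurwafsivm → kurwafsuvm, susutbevw → susutbuvw) change the last vowel to 'u'.
So wufowdevl → wufowduvl.

wufowduvl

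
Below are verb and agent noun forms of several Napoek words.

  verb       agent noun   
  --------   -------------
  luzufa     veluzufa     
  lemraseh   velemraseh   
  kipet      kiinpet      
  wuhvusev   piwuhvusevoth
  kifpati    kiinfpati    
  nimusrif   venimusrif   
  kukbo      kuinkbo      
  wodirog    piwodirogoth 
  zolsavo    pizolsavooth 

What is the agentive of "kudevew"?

kukbo and zolsavo both end in -o yet inflect differently (kuinkbo, pizolsavooth), so the final letter is not what conditions the rule; the first letter is.
"kudevew" begins with k-. The stems beginning with k- (kifpati → kiinfpati, kipet → kiinpet, kukbo → kuinkbo) insert -in- after the first vowel.
So kudevew → kuindevew.

kuindevew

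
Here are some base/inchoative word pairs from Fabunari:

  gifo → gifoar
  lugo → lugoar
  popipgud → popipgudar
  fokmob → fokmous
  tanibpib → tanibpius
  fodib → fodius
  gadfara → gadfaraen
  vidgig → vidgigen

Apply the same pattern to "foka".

fokaen

"foka" ends in -a. The one such stem in the data (gadfara → gadfaraen) adds -en, so the same rule applies.
The other patterns: stems ending in -d or -o add -ar; stems ending in -b drop the final letter and add -us.
So foka → fokaen.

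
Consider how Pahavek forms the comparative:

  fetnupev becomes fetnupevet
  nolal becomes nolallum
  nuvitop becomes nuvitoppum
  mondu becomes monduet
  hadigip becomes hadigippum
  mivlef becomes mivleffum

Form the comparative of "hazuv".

"hazuv" ends in -v. The one such stem in the data (fetnupev → fetnupevet) adds -et, so the same rule applies.
So hazuv → hazuvet.

hazuvet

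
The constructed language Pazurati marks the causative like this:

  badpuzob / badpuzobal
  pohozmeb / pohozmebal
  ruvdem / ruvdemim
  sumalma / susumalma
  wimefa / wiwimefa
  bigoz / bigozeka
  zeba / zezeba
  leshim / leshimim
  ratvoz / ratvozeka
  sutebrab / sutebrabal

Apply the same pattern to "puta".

puputa

pohozmeb and ruvdem both have last vowel 'e' yet inflect differently (pohozmebal, ruvdemim), so the last vowel is not what conditions the rule; the final letter is.
"puta" ends in -a. The stems ending in -a (zeba → zezeba, wimefa → wiwimefa, sumalma → susumalma) repeat the first consonant+vowel as a prefix.
So puta → puputa.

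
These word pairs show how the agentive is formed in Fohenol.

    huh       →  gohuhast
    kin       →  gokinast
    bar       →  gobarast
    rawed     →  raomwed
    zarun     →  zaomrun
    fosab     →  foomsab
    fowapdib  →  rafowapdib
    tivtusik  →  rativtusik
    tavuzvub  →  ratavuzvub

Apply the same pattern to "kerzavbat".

"kerzavbat" has 3 vowels. The stems with 3 vowels (fowapdib → rafowapdib, tivtusik → rativtusik, tavuzvub → ratavuzvub) add the prefix ra-.
The other patterns: stems with 1 vowel add go- … -ast around the stem; stems with 2 vowels insert -om- after the first vowel.
So kerzavbat → rakerzavbat.

rakerzavbat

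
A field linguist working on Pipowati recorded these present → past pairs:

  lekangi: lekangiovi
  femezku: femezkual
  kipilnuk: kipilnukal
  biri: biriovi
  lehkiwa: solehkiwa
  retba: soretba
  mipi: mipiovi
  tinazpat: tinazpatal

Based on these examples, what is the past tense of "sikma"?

lehkiwa and tinazpat both have last vowel 'a' yet inflect differently (solehkiwa, tinazpatal), so the last vowel is not what conditions the rule; the final letter is.
"sikma" ends in -a. The stems ending in -a (lehkiwa → solehkiwa, retba → soretba) add the prefix so-.
The other patterns: stems ending in -i add -ovi; stems ending in -k, -t or -u add -al.
So sikma → sosikma.

sosikma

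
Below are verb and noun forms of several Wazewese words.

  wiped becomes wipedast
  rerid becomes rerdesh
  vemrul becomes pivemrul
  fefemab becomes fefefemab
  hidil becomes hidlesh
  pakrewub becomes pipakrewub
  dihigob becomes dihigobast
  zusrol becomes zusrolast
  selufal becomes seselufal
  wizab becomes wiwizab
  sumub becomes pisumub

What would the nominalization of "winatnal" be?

vemrul and selufal both end in -l yet inflect differently (pivemrul, seselufal), so the final letter is not what conditions the rule; the last vowel is.
"winatnal" has last vowel 'a'. The stems whose last vowel is 'a' (selufal → seselufal, wizab → wiwizab, fefemab → fefefemab) repeat the first consonant+vowel as a prefix.
The other patterns: stems whose last vowel is 'u' add the prefix pi-; stems whose last vowel is 'i' delete the last vowel and add -esh; stems whose last vowel is 'e' or 'o' add -ast.
So winatnal → wiwinatnal.

wiwinatnal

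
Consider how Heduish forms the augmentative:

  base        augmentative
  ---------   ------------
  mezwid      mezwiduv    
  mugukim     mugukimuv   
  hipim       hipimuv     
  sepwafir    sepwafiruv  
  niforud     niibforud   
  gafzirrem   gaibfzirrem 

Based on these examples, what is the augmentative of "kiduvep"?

"kiduvep" has last vowel 'e'. The one such stem in the data (gafzirrem → gaibfzirrem) inserts -ib- after the first vowel (as does niforud), so the same rule applies.
The other pattern: stems whose last vowel is 'i' add -uv.
So kiduvep → kiibduvep.

kiibduvep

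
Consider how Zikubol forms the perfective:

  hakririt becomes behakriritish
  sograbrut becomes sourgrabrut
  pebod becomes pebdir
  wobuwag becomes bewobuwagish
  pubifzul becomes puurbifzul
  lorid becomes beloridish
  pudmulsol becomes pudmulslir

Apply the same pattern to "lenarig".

pubifzul and pudmulsol both end in -l yet inflect differently (puurbifzul, pudmulslir), so the final letter is not what conditions the rule; the last vowel is.
"lenarig" has last vowel 'i'. The stems whose last vowel is 'i' (hakririt → behakriritish, lorid → beloridish) add be- … -ish around the stem.
So lenarig → belenarigish.

belenarigish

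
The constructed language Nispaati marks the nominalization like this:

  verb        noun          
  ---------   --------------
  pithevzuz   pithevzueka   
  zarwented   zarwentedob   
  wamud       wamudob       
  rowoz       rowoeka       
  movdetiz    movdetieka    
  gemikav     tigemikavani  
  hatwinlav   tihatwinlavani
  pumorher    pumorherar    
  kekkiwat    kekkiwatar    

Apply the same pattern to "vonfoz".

"vonfoz" ends in -z. The stems ending in -z (rowoz → rowoeka, movdetiz → movdetieka, pithevzuz → pithevzueka) drop the final letter and add -eka.
So vonfoz → vonfoeka.

vonfoeka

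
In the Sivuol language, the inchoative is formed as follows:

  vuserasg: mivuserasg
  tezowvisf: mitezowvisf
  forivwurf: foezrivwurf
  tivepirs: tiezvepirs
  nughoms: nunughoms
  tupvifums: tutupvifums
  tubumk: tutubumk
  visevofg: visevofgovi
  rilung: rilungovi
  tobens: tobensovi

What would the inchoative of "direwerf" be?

tezowvisf and forivwurf both end in -f yet inflect differently (mitezowvisf, foezrivwurf), so the final letter is not what conditions the rule; the second-to-last letter is.
"direwerf" has second-to-last letter 'r'. The stems whose second-to-last letter is 'r' (forivwurf → foezrivwurf, tivepirs → tiezvepirs) insert -ez- after the first vowel.
So direwerf → diezrewerf.

diezrewerf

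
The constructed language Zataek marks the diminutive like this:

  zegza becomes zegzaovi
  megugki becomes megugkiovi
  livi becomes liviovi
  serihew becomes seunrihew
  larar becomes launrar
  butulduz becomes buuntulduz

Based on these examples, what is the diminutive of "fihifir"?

zegza and larar both have last vowel 'a' yet inflect differently (zegzaovi, launrar), so the last vowel is not what conditions the rule; whether the stem ends in a vowel or a consonant is.
"fihifir" ends in a consonant. The stems ending in a consonant (serihew → seunrihew, larar → launrar, butulduz → buuntulduz) insert -un- after the first vowel.
The other pattern: stems ending in a vowel add -ovi.
So fihifir → fiunhifir.

fiunhifir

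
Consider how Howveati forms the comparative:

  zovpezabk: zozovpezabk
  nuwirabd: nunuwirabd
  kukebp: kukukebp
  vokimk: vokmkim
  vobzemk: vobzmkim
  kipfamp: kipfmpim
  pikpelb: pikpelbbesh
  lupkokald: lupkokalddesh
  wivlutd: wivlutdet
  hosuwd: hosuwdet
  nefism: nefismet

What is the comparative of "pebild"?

pebilddesh

zovpezabk and vokimk both end in -k yet inflect differently (zozovpezabk, vokmkim), so the final letter is not what conditions the rule; the second-to-last letter is.
"pebild" has second-to-last letter 'l'. The stems whose second-to-last letter is 'l' (pikpelb → pikpelbbesh, lupkokald → lupkokalddesh) double the final consonant and add -esh.
The other patterns: stems whose second-to-last letter is 'b' repeat the first consonant+vowel as a prefix; stems whose second-to-last letter is 'm' delete the last vowel and add -im; stems whose second-to-last letter is 's', 't' or 'w' add -et.
So pebild → pebilddesh.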